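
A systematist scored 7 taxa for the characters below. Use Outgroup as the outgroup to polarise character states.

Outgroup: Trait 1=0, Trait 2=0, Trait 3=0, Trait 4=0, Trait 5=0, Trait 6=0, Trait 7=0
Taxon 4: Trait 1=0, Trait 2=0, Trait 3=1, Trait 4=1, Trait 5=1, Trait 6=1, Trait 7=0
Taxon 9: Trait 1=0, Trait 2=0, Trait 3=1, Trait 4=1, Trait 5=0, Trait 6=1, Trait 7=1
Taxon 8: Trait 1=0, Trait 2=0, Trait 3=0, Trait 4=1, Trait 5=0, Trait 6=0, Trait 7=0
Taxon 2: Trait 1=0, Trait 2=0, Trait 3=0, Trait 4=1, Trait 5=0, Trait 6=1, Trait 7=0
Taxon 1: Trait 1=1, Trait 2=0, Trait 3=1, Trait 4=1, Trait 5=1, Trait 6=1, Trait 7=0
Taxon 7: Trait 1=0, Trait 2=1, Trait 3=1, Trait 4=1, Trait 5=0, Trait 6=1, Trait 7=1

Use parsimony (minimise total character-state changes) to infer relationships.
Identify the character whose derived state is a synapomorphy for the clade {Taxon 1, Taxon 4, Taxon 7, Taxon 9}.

Trait 3

The outgroup has state '0' for every character, so '1' is the derived state throughout.
Trait 1: derived state '1' in Taxon 1 only — an autapomorphy, so it tells us nothing about relationships among taxa.
Trait 2 (derived state '1') is unique to Taxon 7 (autapomorphy; uninformative for grouping).
Trait 3 (derived state '1') is shared by Taxon 1, Taxon 4, Taxon 7, and Taxon 9 — a synapomorphy uniting that clade.
Trait 4 (derived state '1') is shared by all ingroup taxa — unites the whole ingroup.
Trait 5 (derived state '1') is shared by Taxon 1 and Taxon 4 — a synapomorphy uniting that clade.
Only Taxon 1, Taxon 2, Taxon 4, Taxon 7, and Taxon 9 show the derived state '1' for Trait 6, supporting them as a clade.
Only Taxon 7 and Taxon 9 show the derived state '1' for Trait 7, supporting them as a clade.
Most parsimonious ingroup topology: ((((Taxon 4,Taxon 1),(Taxon 9,Taxon 7)),Taxon 2),Taxon 8).
The clade {Taxon 1, Taxon 4, Taxon 7, Taxon 9} is supported by Trait 3: its derived state '1' occurs in exactly those taxa and in no other taxon (including the outgroup).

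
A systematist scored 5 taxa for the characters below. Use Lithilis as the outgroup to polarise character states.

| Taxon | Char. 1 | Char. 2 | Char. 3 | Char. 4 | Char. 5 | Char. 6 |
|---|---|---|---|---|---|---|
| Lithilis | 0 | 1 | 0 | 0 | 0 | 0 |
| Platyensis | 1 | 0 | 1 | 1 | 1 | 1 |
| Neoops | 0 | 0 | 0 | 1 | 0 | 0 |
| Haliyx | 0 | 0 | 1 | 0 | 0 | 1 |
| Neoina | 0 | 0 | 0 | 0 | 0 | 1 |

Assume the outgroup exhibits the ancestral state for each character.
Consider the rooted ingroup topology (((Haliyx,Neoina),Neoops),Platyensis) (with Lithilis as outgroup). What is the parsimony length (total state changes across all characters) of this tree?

Map each character onto (((Haliyx,Neoina),Neoops),Platyensis) (rooted by Lithilis) and count the minimum state changes it requires (Fitch parsimony):
Char. 1: 1; Char. 2: 1; Char. 3: 2; Char. 4: 2; Char. 5: 1; Char. 6: 2.
Total tree length = 9.

9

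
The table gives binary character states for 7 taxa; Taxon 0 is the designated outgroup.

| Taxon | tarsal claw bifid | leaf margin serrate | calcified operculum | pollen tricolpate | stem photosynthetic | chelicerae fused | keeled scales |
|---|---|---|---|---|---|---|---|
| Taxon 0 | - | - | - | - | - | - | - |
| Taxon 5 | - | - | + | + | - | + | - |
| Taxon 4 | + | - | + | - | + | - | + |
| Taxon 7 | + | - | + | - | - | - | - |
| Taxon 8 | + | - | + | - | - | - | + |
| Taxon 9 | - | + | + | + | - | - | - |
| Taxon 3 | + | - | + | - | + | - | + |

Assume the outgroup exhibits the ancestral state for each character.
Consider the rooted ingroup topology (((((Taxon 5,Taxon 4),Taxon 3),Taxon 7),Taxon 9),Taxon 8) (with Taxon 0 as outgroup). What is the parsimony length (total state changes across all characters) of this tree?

13

Map each character onto (((((Taxon 5,Taxon 4),Taxon 3),Taxon 7),Taxon 9),Taxon 8) (rooted by Taxon 0) and count the minimum state changes it requires (Fitch parsimony):
tarsal claw bifid: 3; leaf margin serrate: 1; calcified operculum: 1; pollen tricolpate: 2; stem photosynthetic: 2; chelicerae fused: 1; keeled scales: 3.
Total tree length = 13.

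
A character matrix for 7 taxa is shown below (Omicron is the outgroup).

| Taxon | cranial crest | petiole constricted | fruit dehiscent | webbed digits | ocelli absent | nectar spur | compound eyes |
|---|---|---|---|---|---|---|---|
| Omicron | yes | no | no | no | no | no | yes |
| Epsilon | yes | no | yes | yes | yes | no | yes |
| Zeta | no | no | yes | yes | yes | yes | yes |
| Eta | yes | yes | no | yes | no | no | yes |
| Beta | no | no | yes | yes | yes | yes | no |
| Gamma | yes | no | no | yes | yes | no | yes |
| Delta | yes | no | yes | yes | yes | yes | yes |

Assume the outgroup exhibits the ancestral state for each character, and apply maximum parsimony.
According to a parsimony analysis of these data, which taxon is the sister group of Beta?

Character polarity is set by the outgroup: the derived state is whichever differs from the outgroup's state, so for cranial crest, compound eyes the derived state is 'no', and for the remaining characters it is 'yes'.
cranial crest: derived state 'no' in Beta and Zeta only — synapomorphy for {Beta, Zeta}.
petiole constricted (derived state 'yes') is unique to Eta (autapomorphy; uninformative for grouping).
fruit dehiscent (derived state 'yes') is shared by Beta, Delta, Epsilon, and Zeta — a synapomorphy uniting that clade.
All ingroup taxa share the derived state 'yes' for webbed digits; it defines the ingroup but does not resolve relationships within it.
ocelli absent (derived state 'yes') is shared by Beta, Delta, Epsilon, Gamma, and Zeta — a synapomorphy uniting that clade.
nectar spur: derived state 'yes' in Beta, Delta, and Zeta only — synapomorphy for {Beta, Delta, Zeta}.
compound eyes: derived state 'no' in Beta only — an autapomorphy, so it tells us nothing about relationships among taxa.
Most parsimonious ingroup topology: (((Epsilon,((Zeta,Beta),Delta)),Gamma),Eta).
Beta and Zeta form a cherry on this tree, so they are sister taxa.

Zeta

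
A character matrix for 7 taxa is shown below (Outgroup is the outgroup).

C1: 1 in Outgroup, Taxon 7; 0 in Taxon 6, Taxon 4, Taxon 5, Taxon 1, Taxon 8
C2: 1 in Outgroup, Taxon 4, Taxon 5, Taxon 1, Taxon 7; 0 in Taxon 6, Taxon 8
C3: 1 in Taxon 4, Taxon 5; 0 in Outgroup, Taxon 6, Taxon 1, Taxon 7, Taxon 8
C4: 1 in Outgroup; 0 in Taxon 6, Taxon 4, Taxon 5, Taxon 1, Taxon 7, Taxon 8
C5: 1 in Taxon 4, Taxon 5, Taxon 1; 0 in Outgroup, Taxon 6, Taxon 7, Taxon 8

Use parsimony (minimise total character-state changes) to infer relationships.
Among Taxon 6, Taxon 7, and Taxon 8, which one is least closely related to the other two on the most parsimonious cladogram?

Character polarity is set by the outgroup: the derived state is whichever differs from the outgroup's state, so for C1, C2, C4 the derived state is '0', and for the remaining characters it is '1'.
C1 (derived state '0') is shared by Taxon 1, Taxon 4, Taxon 5, Taxon 6, and Taxon 8 — a synapomorphy uniting that clade.
Only Taxon 6 and Taxon 8 show the derived state '0' for C2, supporting them as a clade.
Only Taxon 4 and Taxon 5 show the derived state '1' for C3, supporting them as a clade.
C4 (derived state '0') is shared by all ingroup taxa — unites the whole ingroup.
C5: derived state '1' in Taxon 1, Taxon 4, and Taxon 5 only — synapomorphy for {Taxon 1, Taxon 4, Taxon 5}.
Most parsimonious ingroup topology: (((Taxon 6,Taxon 8),((Taxon 4,Taxon 5),Taxon 1)),Taxon 7).
Taxon 8 and Taxon 6 share a more recent common ancestor with each other than either does with Taxon 7, so Taxon 7 is the least closely related of the three.

Taxon 7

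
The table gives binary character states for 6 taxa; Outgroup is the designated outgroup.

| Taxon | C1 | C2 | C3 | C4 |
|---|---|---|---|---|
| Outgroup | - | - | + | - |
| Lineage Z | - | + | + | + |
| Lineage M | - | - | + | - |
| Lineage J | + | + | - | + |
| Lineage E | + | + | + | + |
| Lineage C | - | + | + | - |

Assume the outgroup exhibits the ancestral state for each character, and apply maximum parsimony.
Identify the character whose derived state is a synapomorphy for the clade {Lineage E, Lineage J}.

C1

Character polarity is set by the outgroup: the derived state is whichever differs from the outgroup's state, so for C3 the derived state is '-', and for the remaining characters it is '+'.
C1 (derived state '+') is shared by Lineage E and Lineage J — a synapomorphy uniting that clade.
C2 (derived state '+') is shared by Lineage C, Lineage E, Lineage J, and Lineage Z — a synapomorphy uniting that clade.
C3: derived state '-' in Lineage J only — an autapomorphy, so it tells us nothing about relationships among taxa.
Only Lineage E, Lineage J, and Lineage Z show the derived state '+' for C4, supporting them as a clade.
Most parsimonious ingroup topology: (((Lineage Z,(Lineage J,Lineage E)),Lineage C),Lineage M).
The clade {Lineage E, Lineage J} is supported by C1: its derived state '+' occurs in exactly those taxa and in no other taxon (including the outgroup).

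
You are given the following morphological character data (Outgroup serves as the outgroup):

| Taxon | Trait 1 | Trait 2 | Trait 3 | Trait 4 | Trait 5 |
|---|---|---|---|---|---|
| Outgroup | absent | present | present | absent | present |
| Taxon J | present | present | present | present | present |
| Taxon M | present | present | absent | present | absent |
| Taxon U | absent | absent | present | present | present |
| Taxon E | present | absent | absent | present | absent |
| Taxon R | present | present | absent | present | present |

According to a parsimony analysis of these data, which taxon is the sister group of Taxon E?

Taxon M

Character polarity is set by the outgroup: the derived state is whichever differs from the outgroup's state, so for Trait 2, Trait 3, Trait 5 the derived state is 'absent', and for the remaining characters it is 'present'.
Only Taxon E, Taxon J, Taxon M, and Taxon R show the derived state 'present' for Trait 1, supporting them as a clade.
Trait 2 (state 'absent') occurs in Taxon E and Taxon U but conflicts with the nesting implied by the other characters — most parsimoniously interpreted as homoplasy.
Trait 3: derived state 'absent' in Taxon E, Taxon M, and Taxon R only — synapomorphy for {Taxon E, Taxon M, Taxon R}.
Trait 4 (derived state 'present') is shared by all ingroup taxa — unites the whole ingroup.
Only Taxon E and Taxon M show the derived state 'absent' for Trait 5, supporting them as a clade.
Most parsimonious ingroup topology: ((Taxon J,((Taxon M,Taxon E),Taxon R)),Taxon U).
Taxon E and Taxon M form a cherry on this tree, so they are sister taxa.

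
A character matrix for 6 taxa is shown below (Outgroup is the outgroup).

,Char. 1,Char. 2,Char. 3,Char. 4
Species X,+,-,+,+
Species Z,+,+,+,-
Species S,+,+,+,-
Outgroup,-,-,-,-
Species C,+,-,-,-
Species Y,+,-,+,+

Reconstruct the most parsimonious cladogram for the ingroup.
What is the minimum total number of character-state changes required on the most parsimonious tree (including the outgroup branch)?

The outgroup has state '-' for every character, so '+' is the derived state throughout.
All ingroup taxa share the derived state '+' for Char. 1; it defines the ingroup but does not resolve relationships within it.
Char. 2 (derived state '+') is shared by Species S and Species Z — a synapomorphy uniting that clade.
Only Species S, Species X, Species Y, and Species Z show the derived state '+' for Char. 3, supporting them as a clade.
Only Species X and Species Y show the derived state '+' for Char. 4, supporting them as a clade.
Most parsimonious ingroup topology: (((Species S,Species Z),(Species X,Species Y)),Species C).
Changes per character on this tree: Char. 1: 1; Char. 2: 1; Char. 3: 1; Char. 4: 1.
Total = 4.

4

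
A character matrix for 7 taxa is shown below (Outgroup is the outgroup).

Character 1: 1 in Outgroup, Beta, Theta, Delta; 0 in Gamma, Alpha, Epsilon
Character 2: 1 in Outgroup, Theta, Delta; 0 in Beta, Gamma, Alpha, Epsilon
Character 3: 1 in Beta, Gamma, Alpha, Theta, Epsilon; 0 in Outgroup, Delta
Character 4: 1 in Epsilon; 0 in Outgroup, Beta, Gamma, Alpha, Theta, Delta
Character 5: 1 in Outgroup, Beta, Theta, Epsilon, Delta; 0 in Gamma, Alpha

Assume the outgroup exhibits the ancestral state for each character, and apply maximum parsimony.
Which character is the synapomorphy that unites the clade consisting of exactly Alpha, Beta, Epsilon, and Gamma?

Character polarity is set by the outgroup: the derived state is whichever differs from the outgroup's state, so for Character 1, Character 2, Character 5 the derived state is '0', and for the remaining characters it is '1'.
Only Alpha, Epsilon, and Gamma show the derived state '0' for Character 1, supporting them as a clade.
Character 2: derived state '0' in Alpha, Beta, Epsilon, and Gamma only — synapomorphy for {Alpha, Beta, Epsilon, Gamma}.
Character 3 (derived state '1') is shared by Alpha, Beta, Epsilon, Gamma, and Theta — a synapomorphy uniting that clade.
Character 4: derived state '1' in Epsilon only — an autapomorphy, so it tells us nothing about relationships among taxa.
Character 5: derived state '0' in Alpha and Gamma only — synapomorphy for {Alpha, Gamma}.
Most parsimonious ingroup topology: (((Beta,((Gamma,Alpha),Epsilon)),Theta),Delta).
The clade {Alpha, Beta, Epsilon, Gamma} is supported by Character 2: its derived state '0' occurs in exactly those taxa and in no other taxon (including the outgroup).

Character 2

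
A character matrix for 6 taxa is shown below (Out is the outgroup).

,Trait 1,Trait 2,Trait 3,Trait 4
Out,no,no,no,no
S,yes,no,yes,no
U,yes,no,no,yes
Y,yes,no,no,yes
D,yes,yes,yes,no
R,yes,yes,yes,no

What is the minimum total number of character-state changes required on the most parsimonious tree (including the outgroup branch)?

4

The outgroup has state 'no' for every character, so 'yes' is the derived state throughout.
All ingroup taxa share the derived state 'yes' for Trait 1; it defines the ingroup but does not resolve relationships within it.
Trait 2 (derived state 'yes') is shared by D and R — a synapomorphy uniting that clade.
Trait 3: derived state 'yes' in D, R, and S only — synapomorphy for {D, R, S}.
Trait 4: derived state 'yes' in U and Y only — synapomorphy for {U, Y}.
Most parsimonious ingroup topology: ((S,(D,R)),(U,Y)).
Changes per character on this tree: Trait 1: 1; Trait 2: 1; Trait 3: 1; Trait 4: 1.
Total = 4.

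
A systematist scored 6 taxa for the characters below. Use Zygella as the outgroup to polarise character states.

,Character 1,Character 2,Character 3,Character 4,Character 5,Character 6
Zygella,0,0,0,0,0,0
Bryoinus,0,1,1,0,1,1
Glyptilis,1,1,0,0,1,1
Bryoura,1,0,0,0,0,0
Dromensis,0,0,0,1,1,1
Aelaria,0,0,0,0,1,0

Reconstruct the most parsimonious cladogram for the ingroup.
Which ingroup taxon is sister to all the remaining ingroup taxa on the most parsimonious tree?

Bryoura

The outgroup has state '0' for every character, so '1' is the derived state throughout.
Character 1 groups Bryoura and Glyptilis, which is incompatible with the clades supported by the remaining characters; treating it as convergent (homoplasy) costs fewer steps than any alternative tree.
Character 2 (derived state '1') is shared by Bryoinus and Glyptilis — a synapomorphy uniting that clade.
Character 3 (derived state '1') is unique to Bryoinus (autapomorphy; uninformative for grouping).
Character 4: derived state '1' in Dromensis only — an autapomorphy, so it tells us nothing about relationships among taxa.
Character 5 (derived state '1') is shared by Aelaria, Bryoinus, Dromensis, and Glyptilis — a synapomorphy uniting that clade.
Character 6: derived state '1' in Bryoinus, Dromensis, and Glyptilis only — synapomorphy for {Bryoinus, Dromensis, Glyptilis}.
Most parsimonious ingroup topology: ((((Bryoinus,Glyptilis),Dromensis),Aelaria),Bryoura).
Bryoura is sister to the clade containing all other ingroup taxa, so it is the earliest-diverging (most basal) ingroup lineage.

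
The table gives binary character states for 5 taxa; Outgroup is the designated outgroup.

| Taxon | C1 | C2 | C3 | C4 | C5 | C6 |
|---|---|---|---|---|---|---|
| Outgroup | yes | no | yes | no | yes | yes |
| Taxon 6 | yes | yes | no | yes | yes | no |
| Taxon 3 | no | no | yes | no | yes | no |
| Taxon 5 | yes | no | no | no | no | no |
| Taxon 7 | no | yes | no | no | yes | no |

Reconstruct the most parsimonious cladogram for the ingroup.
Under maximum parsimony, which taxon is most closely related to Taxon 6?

Character polarity is set by the outgroup: the derived state is whichever differs from the outgroup's state, so for C1, C3, C5, C6 the derived state is 'no', and for the remaining characters it is 'yes'.
C1 (state 'no') occurs in Taxon 3 and Taxon 7 but conflicts with the nesting implied by the other characters — most parsimoniously interpreted as homoplasy.
Only Taxon 6 and Taxon 7 show the derived state 'yes' for C2, supporting them as a clade.
C3: derived state 'no' in Taxon 5, Taxon 6, and Taxon 7 only — synapomorphy for {Taxon 5, Taxon 6, Taxon 7}.
C4: derived state 'yes' in Taxon 6 only — an autapomorphy, so it tells us nothing about relationships among taxa.
C5: derived state 'no' in Taxon 5 only — an autapomorphy, so it tells us nothing about relationships among taxa.
C6 (derived state 'no') is shared by all ingroup taxa — unites the whole ingroup.
Most parsimonious ingroup topology: (((Taxon 6,Taxon 7),Taxon 5),Taxon 3).
Taxon 6 and Taxon 7 form a cherry on this tree, so they are sister taxa.

Taxon 7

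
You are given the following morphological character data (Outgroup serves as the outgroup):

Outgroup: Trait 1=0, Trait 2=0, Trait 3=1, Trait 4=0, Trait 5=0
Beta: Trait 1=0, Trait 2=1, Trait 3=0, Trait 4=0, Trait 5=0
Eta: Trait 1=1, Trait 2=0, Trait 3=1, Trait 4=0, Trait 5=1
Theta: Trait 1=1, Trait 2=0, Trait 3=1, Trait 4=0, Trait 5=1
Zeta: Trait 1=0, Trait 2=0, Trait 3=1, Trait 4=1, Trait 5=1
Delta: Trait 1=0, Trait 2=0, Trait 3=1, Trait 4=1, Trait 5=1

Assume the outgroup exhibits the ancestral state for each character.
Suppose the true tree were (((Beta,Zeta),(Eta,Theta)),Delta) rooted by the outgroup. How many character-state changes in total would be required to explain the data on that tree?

Map each character onto (((Beta,Zeta),(Eta,Theta)),Delta) (rooted by Outgroup) and count the minimum state changes it requires (Fitch parsimony):
Trait 1: 1; Trait 2: 1; Trait 3: 1; Trait 4: 2; Trait 5: 2.
Total tree length = 7.

7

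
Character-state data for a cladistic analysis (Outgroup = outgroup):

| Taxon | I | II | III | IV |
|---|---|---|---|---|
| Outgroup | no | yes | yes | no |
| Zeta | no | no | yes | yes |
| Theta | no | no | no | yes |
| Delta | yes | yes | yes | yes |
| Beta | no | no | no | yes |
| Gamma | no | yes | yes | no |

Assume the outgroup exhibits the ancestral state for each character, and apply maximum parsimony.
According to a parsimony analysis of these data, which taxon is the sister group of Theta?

Character polarity is set by the outgroup: the derived state is whichever differs from the outgroup's state, so for II, III the derived state is 'no', and for the remaining characters it is 'yes'.
I (derived state 'yes') is unique to Delta (autapomorphy; uninformative for grouping).
Only Beta, Theta, and Zeta show the derived state 'no' for II, supporting them as a clade.
III: derived state 'no' in Beta and Theta only — synapomorphy for {Beta, Theta}.
IV: derived state 'yes' in Beta, Delta, Theta, and Zeta only — synapomorphy for {Beta, Delta, Theta, Zeta}.
Most parsimonious ingroup topology: ((((Beta,Theta),Zeta),Delta),Gamma).
Theta and Beta form a cherry on this tree, so they are sister taxa.

Beta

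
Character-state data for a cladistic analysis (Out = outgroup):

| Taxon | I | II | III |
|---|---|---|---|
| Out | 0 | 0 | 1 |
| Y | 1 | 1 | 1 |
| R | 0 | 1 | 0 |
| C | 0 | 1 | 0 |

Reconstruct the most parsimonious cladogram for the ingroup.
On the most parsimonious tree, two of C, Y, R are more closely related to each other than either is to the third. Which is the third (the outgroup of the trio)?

Y

Character polarity is set by the outgroup: the derived state is whichever differs from the outgroup's state, so for III the derived state is '0', and for the remaining characters it is '1'.
I (derived state '1') is unique to Y (autapomorphy; uninformative for grouping).
All ingroup taxa share the derived state '1' for II; it defines the ingroup but does not resolve relationships within it.
Only C and R show the derived state '0' for III, supporting them as a clade.
Most parsimonious ingroup topology: (Y,(R,C)).
C and R share a more recent common ancestor with each other than either does with Y, so Y is the least closely related of the three.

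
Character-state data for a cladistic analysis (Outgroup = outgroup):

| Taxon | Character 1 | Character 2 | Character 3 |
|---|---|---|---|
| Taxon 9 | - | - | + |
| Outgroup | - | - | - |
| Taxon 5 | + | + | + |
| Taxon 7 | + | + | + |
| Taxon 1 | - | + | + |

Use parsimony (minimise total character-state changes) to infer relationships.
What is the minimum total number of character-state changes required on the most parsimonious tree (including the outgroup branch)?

3

The outgroup has state '-' for every character, so '+' is the derived state throughout.
Only Taxon 5 and Taxon 7 show the derived state '+' for Character 1, supporting them as a clade.
Character 2: derived state '+' in Taxon 1, Taxon 5, and Taxon 7 only — synapomorphy for {Taxon 1, Taxon 5, Taxon 7}.
Character 3 (derived state '+') is shared by all ingroup taxa — unites the whole ingroup.
Most parsimonious ingroup topology: (Taxon 9,(Taxon 1,(Taxon 5,Taxon 7))).
Changes per character on this tree: Character 1: 1; Character 2: 1; Character 3: 1.
Total = 3.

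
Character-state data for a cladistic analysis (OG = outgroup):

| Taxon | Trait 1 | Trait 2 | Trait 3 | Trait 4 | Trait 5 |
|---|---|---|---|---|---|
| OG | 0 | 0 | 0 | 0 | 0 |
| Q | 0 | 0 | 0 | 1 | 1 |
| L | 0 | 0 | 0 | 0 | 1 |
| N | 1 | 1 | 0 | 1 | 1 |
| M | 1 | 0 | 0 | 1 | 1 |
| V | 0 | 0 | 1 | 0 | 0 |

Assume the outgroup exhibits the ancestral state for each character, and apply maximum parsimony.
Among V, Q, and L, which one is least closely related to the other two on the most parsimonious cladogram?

The outgroup has state '0' for every character, so '1' is the derived state throughout.
Trait 1 (derived state '1') is shared by M and N — a synapomorphy uniting that clade.
Trait 2 (derived state '1') is unique to N (autapomorphy; uninformative for grouping).
Trait 3 (derived state '1') is unique to V (autapomorphy; uninformative for grouping).
Trait 4: derived state '1' in M, N, and Q only — synapomorphy for {M, N, Q}.
Trait 5 (derived state '1') is shared by L, M, N, and Q — a synapomorphy uniting that clade.
Most parsimonious ingroup topology: (((Q,(N,M)),L),V).
L and Q share a more recent common ancestor with each other than either does with V, so V is the least closely related of the three.

V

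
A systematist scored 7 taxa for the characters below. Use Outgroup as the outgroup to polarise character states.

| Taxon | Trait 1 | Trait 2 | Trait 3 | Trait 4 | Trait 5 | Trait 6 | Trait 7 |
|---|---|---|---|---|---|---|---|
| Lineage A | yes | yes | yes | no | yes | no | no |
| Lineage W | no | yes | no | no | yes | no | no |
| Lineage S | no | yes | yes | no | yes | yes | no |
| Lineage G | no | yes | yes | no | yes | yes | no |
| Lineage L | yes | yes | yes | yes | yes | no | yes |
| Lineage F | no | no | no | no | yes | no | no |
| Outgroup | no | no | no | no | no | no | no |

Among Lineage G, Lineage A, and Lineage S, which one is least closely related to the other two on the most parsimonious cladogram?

Lineage A

The outgroup has state 'no' for every character, so 'yes' is the derived state throughout.
Trait 1 (derived state 'yes') is shared by Lineage A and Lineage L — a synapomorphy uniting that clade.
Trait 2 (derived state 'yes') is shared by Lineage A, Lineage G, Lineage L, Lineage S, and Lineage W — a synapomorphy uniting that clade.
Only Lineage A, Lineage G, Lineage L, and Lineage S show the derived state 'yes' for Trait 3, supporting them as a clade.
Trait 4 (derived state 'yes') is unique to Lineage L (autapomorphy; uninformative for grouping).
All ingroup taxa share the derived state 'yes' for Trait 5; it defines the ingroup but does not resolve relationships within it.
Trait 6 (derived state 'yes') is shared by Lineage G and Lineage S — a synapomorphy uniting that clade.
Trait 7 (derived state 'yes') is unique to Lineage L (autapomorphy; uninformative for grouping).
Most parsimonious ingroup topology: ((((Lineage A,Lineage L),(Lineage S,Lineage G)),Lineage W),Lineage F).
Lineage G and Lineage S share a more recent common ancestor with each other than either does with Lineage A, so Lineage A is the least closely related of the three.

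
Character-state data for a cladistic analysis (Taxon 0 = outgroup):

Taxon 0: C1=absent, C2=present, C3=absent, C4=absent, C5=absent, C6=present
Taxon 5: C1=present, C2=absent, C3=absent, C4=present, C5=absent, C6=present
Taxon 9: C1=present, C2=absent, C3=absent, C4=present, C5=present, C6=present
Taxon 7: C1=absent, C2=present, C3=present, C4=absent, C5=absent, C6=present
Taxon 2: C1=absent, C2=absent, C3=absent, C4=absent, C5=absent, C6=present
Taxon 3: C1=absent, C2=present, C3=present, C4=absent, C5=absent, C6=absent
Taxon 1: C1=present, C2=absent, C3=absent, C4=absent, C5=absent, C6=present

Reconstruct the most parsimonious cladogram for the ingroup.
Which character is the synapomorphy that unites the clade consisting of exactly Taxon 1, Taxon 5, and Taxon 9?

C1

Character polarity is set by the outgroup: the derived state is whichever differs from the outgroup's state, so for C2, C6 the derived state is 'absent', and for the remaining characters it is 'present'.
C1 (derived state 'present') is shared by Taxon 1, Taxon 5, and Taxon 9 — a synapomorphy uniting that clade.
Only Taxon 1, Taxon 2, Taxon 5, and Taxon 9 show the derived state 'absent' for C2, supporting them as a clade.
C3 (derived state 'present') is shared by Taxon 3 and Taxon 7 — a synapomorphy uniting that clade.
C4 (derived state 'present') is shared by Taxon 5 and Taxon 9 — a synapomorphy uniting that clade.
C5: derived state 'present' in Taxon 9 only — an autapomorphy, so it tells us nothing about relationships among taxa.
C6: derived state 'absent' in Taxon 3 only — an autapomorphy, so it tells us nothing about relationships among taxa.
Most parsimonious ingroup topology: ((((Taxon 5,Taxon 9),Taxon 1),Taxon 2),(Taxon 7,Taxon 3)).
The clade {Taxon 1, Taxon 5, Taxon 9} is supported by C1: its derived state 'present' occurs in exactly those taxa and in no other taxon (including the outgroup).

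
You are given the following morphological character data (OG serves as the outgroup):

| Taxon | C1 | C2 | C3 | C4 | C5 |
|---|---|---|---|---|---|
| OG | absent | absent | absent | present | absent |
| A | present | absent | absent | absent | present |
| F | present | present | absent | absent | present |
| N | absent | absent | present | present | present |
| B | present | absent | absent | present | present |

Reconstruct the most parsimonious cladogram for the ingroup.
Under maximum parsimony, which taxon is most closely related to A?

Character polarity is set by the outgroup: the derived state is whichever differs from the outgroup's state, so for C4 the derived state is 'absent', and for the remaining characters it is 'present'.
C1 (derived state 'present') is shared by A, B, and F — a synapomorphy uniting that clade.
C2: derived state 'present' in F only — an autapomorphy, so it tells us nothing about relationships among taxa.
C3 (derived state 'present') is unique to N (autapomorphy; uninformative for grouping).
C4 (derived state 'absent') is shared by A and F — a synapomorphy uniting that clade.
All ingroup taxa share the derived state 'present' for C5; it defines the ingroup but does not resolve relationships within it.
Most parsimonious ingroup topology: (((A,F),B),N).
A and F form a cherry on this tree, so they are sister taxa.

F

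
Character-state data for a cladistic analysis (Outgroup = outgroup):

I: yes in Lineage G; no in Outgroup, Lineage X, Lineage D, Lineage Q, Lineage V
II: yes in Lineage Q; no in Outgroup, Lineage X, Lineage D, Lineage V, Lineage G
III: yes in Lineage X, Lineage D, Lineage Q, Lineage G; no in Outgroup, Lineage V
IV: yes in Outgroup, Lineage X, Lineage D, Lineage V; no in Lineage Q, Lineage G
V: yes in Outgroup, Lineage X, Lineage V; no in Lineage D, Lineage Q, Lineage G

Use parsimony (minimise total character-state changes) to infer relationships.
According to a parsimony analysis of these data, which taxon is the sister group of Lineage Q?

Lineage G

Character polarity is set by the outgroup: the derived state is whichever differs from the outgroup's state, so for IV, V the derived state is 'no', and for the remaining characters it is 'yes'.
I: derived state 'yes' in Lineage G only — an autapomorphy, so it tells us nothing about relationships among taxa.
II (derived state 'yes') is unique to Lineage Q (autapomorphy; uninformative for grouping).
III (derived state 'yes') is shared by Lineage D, Lineage G, Lineage Q, and Lineage X — a synapomorphy uniting that clade.
IV: derived state 'no' in Lineage G and Lineage Q only — synapomorphy for {Lineage G, Lineage Q}.
V (derived state 'no') is shared by Lineage D, Lineage G, and Lineage Q — a synapomorphy uniting that clade.
Most parsimonious ingroup topology: ((Lineage X,(Lineage D,(Lineage Q,Lineage G))),Lineage V).
Lineage Q and Lineage G form a cherry on this tree, so they are sister taxa.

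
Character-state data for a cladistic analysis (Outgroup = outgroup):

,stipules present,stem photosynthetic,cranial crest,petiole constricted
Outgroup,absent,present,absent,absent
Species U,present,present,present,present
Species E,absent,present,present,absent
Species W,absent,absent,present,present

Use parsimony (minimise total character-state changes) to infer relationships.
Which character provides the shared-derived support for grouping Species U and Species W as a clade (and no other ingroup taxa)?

petiole constricted

Character polarity is set by the outgroup: the derived state is whichever differs from the outgroup's state, so for stem photosynthetic the derived state is 'absent', and for the remaining characters it is 'present'.
stipules present: derived state 'present' in Species U only — an autapomorphy, so it tells us nothing about relationships among taxa.
stem photosynthetic: derived state 'absent' in Species W only — an autapomorphy, so it tells us nothing about relationships among taxa.
All ingroup taxa share the derived state 'present' for cranial crest; it defines the ingroup but does not resolve relationships within it.
petiole constricted (derived state 'present') is shared by Species U and Species W — a synapomorphy uniting that clade.
Most parsimonious ingroup topology: ((Species U,Species W),Species E).
The clade {Species U, Species W} is supported by petiole constricted: its derived state 'present' occurs in exactly those taxa and in no other taxon (including the outgroup).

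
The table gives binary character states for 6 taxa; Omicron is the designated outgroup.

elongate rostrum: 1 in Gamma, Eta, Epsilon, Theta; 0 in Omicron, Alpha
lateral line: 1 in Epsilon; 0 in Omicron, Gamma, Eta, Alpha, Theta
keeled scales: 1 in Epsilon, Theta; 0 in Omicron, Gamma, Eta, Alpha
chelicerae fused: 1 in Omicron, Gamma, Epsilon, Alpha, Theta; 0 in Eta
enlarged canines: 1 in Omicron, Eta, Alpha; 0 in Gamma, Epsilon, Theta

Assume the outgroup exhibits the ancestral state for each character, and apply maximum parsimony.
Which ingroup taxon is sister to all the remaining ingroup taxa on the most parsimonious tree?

Character polarity is set by the outgroup: the derived state is whichever differs from the outgroup's state, so for chelicerae fused, enlarged canines the derived state is '0', and for the remaining characters it is '1'.
elongate rostrum (derived state '1') is shared by Epsilon, Eta, Gamma, and Theta — a synapomorphy uniting that clade.
lateral line (derived state '1') is unique to Epsilon (autapomorphy; uninformative for grouping).
Only Epsilon and Theta show the derived state '1' for keeled scales, supporting them as a clade.
chelicerae fused (derived state '0') is unique to Eta (autapomorphy; uninformative for grouping).
Only Epsilon, Gamma, and Theta show the derived state '0' for enlarged canines, supporting them as a clade.
Most parsimonious ingroup topology: (((Gamma,(Epsilon,Theta)),Eta),Alpha).
Alpha is sister to the clade containing all other ingroup taxa, so it is the earliest-diverging (most basal) ingroup lineage.

Alpha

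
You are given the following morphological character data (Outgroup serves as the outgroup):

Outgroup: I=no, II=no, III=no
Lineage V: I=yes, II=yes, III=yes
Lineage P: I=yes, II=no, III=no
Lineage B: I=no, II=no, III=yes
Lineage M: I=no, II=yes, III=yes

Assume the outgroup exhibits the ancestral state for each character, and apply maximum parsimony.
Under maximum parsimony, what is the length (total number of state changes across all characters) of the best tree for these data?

The outgroup has state 'no' for every character, so 'yes' is the derived state throughout.
I (state 'yes') occurs in Lineage P and Lineage V but conflicts with the nesting implied by the other characters — most parsimoniously interpreted as homoplasy.
II: derived state 'yes' in Lineage M and Lineage V only — synapomorphy for {Lineage M, Lineage V}.
III (derived state 'yes') is shared by Lineage B, Lineage M, and Lineage V — a synapomorphy uniting that clade.
Most parsimonious ingroup topology: (((Lineage V,Lineage M),Lineage B),Lineage P).
Changes per character on this tree: I: 2; II: 1; III: 1.
Total = 4.

4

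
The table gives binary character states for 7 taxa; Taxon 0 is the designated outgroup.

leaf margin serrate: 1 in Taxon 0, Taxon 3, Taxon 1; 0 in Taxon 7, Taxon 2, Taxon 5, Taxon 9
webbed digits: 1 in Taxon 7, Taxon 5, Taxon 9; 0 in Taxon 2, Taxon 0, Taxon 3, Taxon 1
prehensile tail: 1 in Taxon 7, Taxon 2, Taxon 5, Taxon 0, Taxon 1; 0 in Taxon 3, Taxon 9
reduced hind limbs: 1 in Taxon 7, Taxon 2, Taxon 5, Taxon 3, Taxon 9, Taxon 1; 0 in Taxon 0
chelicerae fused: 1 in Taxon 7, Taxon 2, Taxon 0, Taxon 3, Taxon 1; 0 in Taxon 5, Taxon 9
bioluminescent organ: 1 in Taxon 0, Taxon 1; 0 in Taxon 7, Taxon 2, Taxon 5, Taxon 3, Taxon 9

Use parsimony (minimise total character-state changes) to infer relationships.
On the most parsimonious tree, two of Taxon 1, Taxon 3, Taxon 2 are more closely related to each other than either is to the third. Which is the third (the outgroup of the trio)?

Character polarity is set by the outgroup: the derived state is whichever differs from the outgroup's state, so for leaf margin serrate, prehensile tail, chelicerae fused, bioluminescent organ the derived state is '0', and for the remaining characters it is '1'.
leaf margin serrate (derived state '0') is shared by Taxon 2, Taxon 5, Taxon 7, and Taxon 9 — a synapomorphy uniting that clade.
Only Taxon 5, Taxon 7, and Taxon 9 show the derived state '1' for webbed digits, supporting them as a clade.
prehensile tail (state '0') occurs in Taxon 3 and Taxon 9 but conflicts with the nesting implied by the other characters — most parsimoniously interpreted as homoplasy.
All ingroup taxa share the derived state '1' for reduced hind limbs; it defines the ingroup but does not resolve relationships within it.
Only Taxon 5 and Taxon 9 show the derived state '0' for chelicerae fused, supporting them as a clade.
bioluminescent organ (derived state '0') is shared by Taxon 2, Taxon 3, Taxon 5, Taxon 7, and Taxon 9 — a synapomorphy uniting that clade.
Most parsimonious ingroup topology: ((Taxon 3,(((Taxon 5,Taxon 9),Taxon 7),Taxon 2)),Taxon 1).
Taxon 2 and Taxon 3 share a more recent common ancestor with each other than either does with Taxon 1, so Taxon 1 is the least closely related of the three.

Taxon 1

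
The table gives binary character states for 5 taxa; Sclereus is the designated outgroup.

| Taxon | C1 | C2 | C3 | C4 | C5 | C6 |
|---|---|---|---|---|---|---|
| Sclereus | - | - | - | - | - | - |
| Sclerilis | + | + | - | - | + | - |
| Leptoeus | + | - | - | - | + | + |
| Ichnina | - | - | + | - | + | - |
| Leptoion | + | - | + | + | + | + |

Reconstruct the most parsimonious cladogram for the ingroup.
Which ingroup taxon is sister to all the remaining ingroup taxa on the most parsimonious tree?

The outgroup has state '-' for every character, so '+' is the derived state throughout.
C1: derived state '+' in Leptoeus, Leptoion, and Sclerilis only — synapomorphy for {Leptoeus, Leptoion, Sclerilis}.
C2: derived state '+' in Sclerilis only — an autapomorphy, so it tells us nothing about relationships among taxa.
C3 groups Ichnina and Leptoion, which is incompatible with the clades supported by the remaining characters; treating it as convergent (homoplasy) costs fewer steps than any alternative tree.
C4 (derived state '+') is unique to Leptoion (autapomorphy; uninformative for grouping).
C5 (derived state '+') is shared by all ingroup taxa — unites the whole ingroup.
C6 (derived state '+') is shared by Leptoeus and Leptoion — a synapomorphy uniting that clade.
Most parsimonious ingroup topology: ((Sclerilis,(Leptoeus,Leptoion)),Ichnina).
Ichnina is sister to the clade containing all other ingroup taxa, so it is the earliest-diverging (most basal) ingroup lineage.

Ichnina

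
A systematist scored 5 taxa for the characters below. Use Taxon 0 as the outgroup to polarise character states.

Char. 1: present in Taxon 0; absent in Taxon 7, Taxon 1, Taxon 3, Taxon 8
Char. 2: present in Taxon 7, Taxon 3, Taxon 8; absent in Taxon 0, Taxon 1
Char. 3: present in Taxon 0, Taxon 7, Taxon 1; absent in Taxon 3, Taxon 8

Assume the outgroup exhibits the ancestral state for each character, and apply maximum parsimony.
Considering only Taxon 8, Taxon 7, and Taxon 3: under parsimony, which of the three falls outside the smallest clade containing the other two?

Character polarity is set by the outgroup: the derived state is whichever differs from the outgroup's state, so for Char. 1, Char. 3 the derived state is 'absent', and for the remaining characters it is 'present'.
Char. 1 (derived state 'absent') is shared by all ingroup taxa — unites the whole ingroup.
Char. 2: derived state 'present' in Taxon 3, Taxon 7, and Taxon 8 only — synapomorphy for {Taxon 3, Taxon 7, Taxon 8}.
Only Taxon 3 and Taxon 8 show the derived state 'absent' for Char. 3, supporting them as a clade.
Most parsimonious ingroup topology: ((Taxon 7,(Taxon 3,Taxon 8)),Taxon 1).
Taxon 3 and Taxon 8 share a more recent common ancestor with each other than either does with Taxon 7, so Taxon 7 is the least closely related of the three.

Taxon 7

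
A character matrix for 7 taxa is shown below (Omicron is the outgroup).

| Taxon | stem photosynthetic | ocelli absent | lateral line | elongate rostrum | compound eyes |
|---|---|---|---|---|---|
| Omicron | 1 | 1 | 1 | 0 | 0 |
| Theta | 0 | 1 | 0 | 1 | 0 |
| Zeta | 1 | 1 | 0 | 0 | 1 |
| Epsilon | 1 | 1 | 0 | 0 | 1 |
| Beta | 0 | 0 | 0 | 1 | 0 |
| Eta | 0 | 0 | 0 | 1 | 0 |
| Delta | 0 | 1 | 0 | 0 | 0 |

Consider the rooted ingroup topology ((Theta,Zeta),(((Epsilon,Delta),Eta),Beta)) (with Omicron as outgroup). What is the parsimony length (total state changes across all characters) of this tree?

Map each character onto ((Theta,Zeta),(((Epsilon,Delta),Eta),Beta)) (rooted by Omicron) and count the minimum state changes it requires (Fitch parsimony):
stem photosynthetic: 3; ocelli absent: 2; lateral line: 1; elongate rostrum: 3; compound eyes: 2.
Total tree length = 11.

11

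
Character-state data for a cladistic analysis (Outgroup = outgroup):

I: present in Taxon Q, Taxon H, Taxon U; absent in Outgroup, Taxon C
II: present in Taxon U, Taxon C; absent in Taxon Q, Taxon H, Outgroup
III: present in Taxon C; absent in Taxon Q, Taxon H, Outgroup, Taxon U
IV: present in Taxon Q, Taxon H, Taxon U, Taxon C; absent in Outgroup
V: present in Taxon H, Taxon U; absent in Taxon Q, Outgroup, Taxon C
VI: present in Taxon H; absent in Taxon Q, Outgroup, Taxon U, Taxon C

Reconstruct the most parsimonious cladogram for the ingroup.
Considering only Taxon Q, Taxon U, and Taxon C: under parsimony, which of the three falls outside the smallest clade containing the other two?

Taxon C

The outgroup has state 'absent' for every character, so 'present' is the derived state throughout.
I (derived state 'present') is shared by Taxon H, Taxon Q, and Taxon U — a synapomorphy uniting that clade.
II (state 'present') occurs in Taxon C and Taxon U but conflicts with the nesting implied by the other characters — most parsimoniously interpreted as homoplasy.
III (derived state 'present') is unique to Taxon C (autapomorphy; uninformative for grouping).
All ingroup taxa share the derived state 'present' for IV; it defines the ingroup but does not resolve relationships within it.
V (derived state 'present') is shared by Taxon H and Taxon U — a synapomorphy uniting that clade.
VI: derived state 'present' in Taxon H only — an autapomorphy, so it tells us nothing about relationships among taxa.
Most parsimonious ingroup topology: (Taxon C,(Taxon Q,(Taxon H,Taxon U))).
Taxon U and Taxon Q share a more recent common ancestor with each other than either does with Taxon C, so Taxon C is the least closely related of the three.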